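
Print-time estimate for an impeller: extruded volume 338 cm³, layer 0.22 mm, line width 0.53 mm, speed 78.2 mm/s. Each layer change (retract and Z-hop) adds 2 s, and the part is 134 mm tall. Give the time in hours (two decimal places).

Line area = 0.22 × 0.53 = 0.1166 mm².
Total extruded path = 338000/0.1166 = 2898799.3 mm.
Print-move time = 2898799.3 / 78.2 = 37069 s.
Layer count = ceil(134 / 0.22) = 610.
Layer-change overhead: 610 × 2 → 1220 s.
Total = 37069 + 1220 = 38289 s = 10.64 hours.

10.64 hours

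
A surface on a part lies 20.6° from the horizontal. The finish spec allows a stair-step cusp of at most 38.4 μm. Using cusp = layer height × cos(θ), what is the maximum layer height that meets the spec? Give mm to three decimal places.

t = h_c / cos θ = 0.0384 / 0.9361 = 0.041 mm.

0.041 mm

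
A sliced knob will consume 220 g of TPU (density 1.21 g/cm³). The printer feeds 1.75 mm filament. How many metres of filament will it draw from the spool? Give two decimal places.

Extruded volume: 220/1.21 = 181.8182 cm³ (181818.2 mm³).
Cross-section of 1.75 mm filament: π·(1.75/2)² = 2.4053 mm².
L = V/A = 181818.2/2.4053 = 75590.65 mm → 75.59 m.

75.59 m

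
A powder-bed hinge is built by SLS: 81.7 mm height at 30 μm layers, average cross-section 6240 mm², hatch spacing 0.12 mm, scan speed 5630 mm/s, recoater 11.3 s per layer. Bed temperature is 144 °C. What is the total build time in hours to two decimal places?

Layers = ⌈81.7/0.03⌉ = 2724.
Per-layer scan distance = 6240 / 0.12, so 52000 mm.
Scan time per layer = 52000 / 5630, so 9.2362 s.
Layer cycle = 9.2362 + 11.3 = 20.5362 s.
2724 layers × 20.5362 s/layer = 55940.6088 s, i.e. 15.54 hours.

15.54 hours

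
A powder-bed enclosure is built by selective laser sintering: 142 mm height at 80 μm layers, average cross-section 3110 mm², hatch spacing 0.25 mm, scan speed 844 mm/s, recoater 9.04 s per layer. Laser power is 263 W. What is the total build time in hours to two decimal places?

Number of layers: 142 / 0.08 → 1775 (rounded up).
Per-layer scan distance = 3110 / 0.25, so 12440 mm.
Laser time per layer: 12440 / 844 → 14.7393 s.
Layer cycle = 14.7393 + 9.04 = 23.7793 s.
1775 layers × 23.7793 s/layer = 42208.2575 s, i.e. 11.72 hours.

11.72 hours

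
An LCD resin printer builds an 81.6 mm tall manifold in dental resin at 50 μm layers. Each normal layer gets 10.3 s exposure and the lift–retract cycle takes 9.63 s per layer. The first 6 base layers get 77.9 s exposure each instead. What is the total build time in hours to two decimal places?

9.15 hours

Layers = ⌈81.6/0.05⌉ = 1632.
Burn-in layers = 6 × (77.9 + 9.63) = 525.18 s.
Remaining layers = 1626 × (10.3 + 9.63), so 32406.18 s.
Sum: 525.18 + 32406.18 = 32931.36 s → 9.15 hours.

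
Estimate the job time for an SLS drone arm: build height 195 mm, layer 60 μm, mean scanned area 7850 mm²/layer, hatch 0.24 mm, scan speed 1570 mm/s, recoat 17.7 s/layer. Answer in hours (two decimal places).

Layers = ⌈195/0.06⌉ = 3250.
Scan path per layer = 7850 / 0.24, so 32708.3 mm.
Per-layer scan time = 32708.3 / 1570 = 20.8333 s.
Per-layer time = 20.8333 + 17.7 = 38.5333 s.
Build time = 3250 × 38.5333 = 125233.225 s = 34.79 hours.

34.79 hours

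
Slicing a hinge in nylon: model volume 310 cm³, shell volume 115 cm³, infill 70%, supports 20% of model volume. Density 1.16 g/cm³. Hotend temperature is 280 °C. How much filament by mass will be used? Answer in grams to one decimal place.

363.7 g

Interior volume = 310 − 115, so 195 cm³.
Deposited infill = 0.70 × 195, so 136.5 cm³.
Support = 0.20 × 310 = 62 cm³.
Total printed volume = 115 + 136.5 + 62 = 313.5 cm³.
Mass = 313.5 × 1.16, so 363.66 g.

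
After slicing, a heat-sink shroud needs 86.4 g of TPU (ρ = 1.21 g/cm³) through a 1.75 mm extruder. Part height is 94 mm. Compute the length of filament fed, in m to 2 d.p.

Extruded volume: 86.4/1.21 = 71.405 cm³ (71405 mm³).
Filament cross-section = π × (1.75/2)² = 2.4053 mm².
L = V/A = 71405/2.4053 = 29686.53 mm → 29.69 m.

29.69 m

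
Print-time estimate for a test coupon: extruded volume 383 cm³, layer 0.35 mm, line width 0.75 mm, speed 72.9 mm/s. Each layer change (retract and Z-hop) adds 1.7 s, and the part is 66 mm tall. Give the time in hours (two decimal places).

5.65 hours

Bead cross-section = 0.35 × 0.75, so 0.2625 mm².
Path length: 383000 mm³ / 0.2625 mm² → 1459047.6 mm.
Print-move time = 1459047.6 / 72.9 = 20014.4 s.
Number of layers: 66 / 0.35 → 189 (rounded up).
Non-print overhead = 189 × 1.7, so 321.3 s.
Total = 20014.4 + 321.3 = 20335.7 s = 5.65 hours.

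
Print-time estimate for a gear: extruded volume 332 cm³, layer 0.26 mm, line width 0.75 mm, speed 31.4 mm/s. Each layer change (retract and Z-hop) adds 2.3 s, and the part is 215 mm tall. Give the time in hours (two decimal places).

Bead cross-section: 0.26 × 0.75 → 0.195 mm².
Toolpath length = 332 cm³ / 0.195 mm² = 332000 / 0.195 = 1702564.1 mm.
Time extruding: 1702564.1 / 31.4 → 54221.8 s.
Layer count = ceil(215 / 0.26) = 827.
Z-hop total: 827 × 2.3 → 1902.1 s.
Altogether 54221.8 + 1902.1 = 56123.9 s, i.e. 15.59 hours.

15.59 hours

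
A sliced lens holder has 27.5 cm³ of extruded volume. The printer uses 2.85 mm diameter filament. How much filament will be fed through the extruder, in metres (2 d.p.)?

Cross-section of 2.85 mm filament: π·(2.85/2)² = 6.3794 mm².
L = 27500 mm³ / 6.3794 mm² = 4310.75 mm, i.e. 4.31 m.

4.31 m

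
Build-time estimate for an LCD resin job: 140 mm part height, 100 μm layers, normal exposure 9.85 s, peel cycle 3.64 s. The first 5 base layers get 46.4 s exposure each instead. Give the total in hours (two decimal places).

Number of layers: 140 / 0.1 → 1400 (rounded up).
Burn-in layers: 5 × (46.4 + 3.64) → 250.2 s.
Remaining layers: 1395 × (9.85 + 3.64) → 18818.55 s.
Total = 250.2 + 18818.55 = 19068.75 s = 5.30 hours.

5.30 hours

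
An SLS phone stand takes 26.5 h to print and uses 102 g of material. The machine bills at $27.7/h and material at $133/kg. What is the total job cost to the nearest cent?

Machine-time cost = 27.7 × 26.5 = $734.05.
Material cost = 133 × 102/1000 = $13.566.
Total = 734.05 + 13.566 = 747.616 ≈ $747.62.

$747.62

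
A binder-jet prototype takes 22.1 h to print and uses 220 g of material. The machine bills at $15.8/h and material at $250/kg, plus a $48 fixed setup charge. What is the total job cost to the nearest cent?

Time charge: 15.8 × 22.1 → $349.18.
Feedstock cost = 250 × 220/1000, so $55.00.
Total = 349.18 + 55.00 + 48 = $452.18.

$452.18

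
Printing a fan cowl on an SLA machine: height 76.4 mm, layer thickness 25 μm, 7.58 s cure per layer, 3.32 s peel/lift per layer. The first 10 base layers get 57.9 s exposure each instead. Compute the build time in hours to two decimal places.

9.39 hours

Number of layers: 76.4 / 0.025 → 3056 (rounded up).
Burn-in layers = 10 × (57.9 + 3.32), so 612.2 s.
Normal layers: 3046 × (7.58 + 3.32) → 33201.4 s.
Sum: 612.2 + 33201.4 = 33813.6 s → 9.39 hours.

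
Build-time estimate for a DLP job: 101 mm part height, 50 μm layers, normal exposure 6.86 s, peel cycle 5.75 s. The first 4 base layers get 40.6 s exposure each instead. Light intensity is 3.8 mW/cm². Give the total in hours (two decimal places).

7.11 hours

Layers = ⌈101/0.05⌉ = 2020.
Burn-in layers: 4 × (40.6 + 5.75) → 185.4 s.
Regular layers = 2016 × (6.86 + 5.75) = 25421.76 s.
Sum: 185.4 + 25421.76 = 25607.16 s → 7.11 hours.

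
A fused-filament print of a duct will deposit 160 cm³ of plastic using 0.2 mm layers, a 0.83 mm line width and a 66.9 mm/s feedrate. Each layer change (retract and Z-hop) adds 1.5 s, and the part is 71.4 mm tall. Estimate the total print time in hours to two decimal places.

4.15 hours

Line area = 0.2 × 0.83 = 0.166 mm².
Path length: 160000 mm³ / 0.166 mm² → 963855.4 mm.
Print-move time = 963855.4 / 66.9 = 14407.4 s.
Layers = ⌈71.4/0.2⌉ = 357.
Layer-change overhead: 357 × 1.5 → 535.5 s.
Total = 14407.4 + 535.5 = 14942.9 s = 4.15 hours.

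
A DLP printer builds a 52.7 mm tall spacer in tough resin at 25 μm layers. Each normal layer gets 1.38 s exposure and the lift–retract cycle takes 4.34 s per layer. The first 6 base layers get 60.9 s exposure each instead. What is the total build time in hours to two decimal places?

Number of layers: 52.7 / 0.025 → 2108 (rounded up).
Base layers: 6 × (60.9 + 4.34) → 391.44 s.
Regular layers = 2102 × (1.38 + 4.34) = 12023.44 s.
Sum: 391.44 + 12023.44 = 12414.88 s → 3.45 hours.

3.45 hours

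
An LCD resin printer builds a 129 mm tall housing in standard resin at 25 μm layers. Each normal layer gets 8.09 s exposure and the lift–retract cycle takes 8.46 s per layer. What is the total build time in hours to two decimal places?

23.72 hours

Layers = ⌈129/0.025⌉ = 5160.
Cycle time = 8.09 + 8.46, so 16.55 s.
Total = 5160 × 16.55 = 85398 s = 23.72 hours.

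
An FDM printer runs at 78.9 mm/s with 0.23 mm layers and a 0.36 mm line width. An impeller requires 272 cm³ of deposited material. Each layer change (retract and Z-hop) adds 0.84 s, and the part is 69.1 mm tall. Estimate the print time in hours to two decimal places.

11.64 hours

Line area: 0.23 × 0.36 → 0.0828 mm².
Path length: 272000 mm³ / 0.0828 mm² → 3285024.2 mm.
Time extruding: 3285024.2 / 78.9 → 41635.3 s.
Number of layers: 69.1 / 0.23 → 301 (rounded up).
Layer-change overhead = 301 × 0.84, so 252.84 s.
Total = 41635.3 + 252.84 = 41888.14 s = 11.64 hours.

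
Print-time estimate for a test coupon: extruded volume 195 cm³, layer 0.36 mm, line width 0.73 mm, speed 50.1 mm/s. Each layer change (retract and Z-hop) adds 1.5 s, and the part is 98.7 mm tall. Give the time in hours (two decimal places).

Extrusion cross-section: 0.36 × 0.73 → 0.2628 mm².
Path length: 195000 mm³ / 0.2628 mm² → 742009.1 mm.
Extrusion time = 742009.1 / 50.1, so 14810.6 s.
Number of layers: 98.7 / 0.36 → 275 (rounded up).
Layer-change overhead = 275 × 1.5, so 412.5 s.
Total = 14810.6 + 412.5 = 15223.1 s = 4.23 hours.

4.23 hours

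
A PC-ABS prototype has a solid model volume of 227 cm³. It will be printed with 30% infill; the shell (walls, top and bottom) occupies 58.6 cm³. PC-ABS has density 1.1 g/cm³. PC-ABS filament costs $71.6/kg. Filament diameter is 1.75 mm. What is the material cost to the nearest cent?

Interior volume: 227 − 58.6 → 168.4 cm³.
Deposited infill = 0.30 × 168.4 = 50.52 cm³.
Total printed volume: 58.6 + 50.52 → 109.12 cm³.
Mass: 109.12 × 1.1 → 120.032 g.
At $71.6/kg: 120.032/1000 × 71.6 = $8.59.

$8.59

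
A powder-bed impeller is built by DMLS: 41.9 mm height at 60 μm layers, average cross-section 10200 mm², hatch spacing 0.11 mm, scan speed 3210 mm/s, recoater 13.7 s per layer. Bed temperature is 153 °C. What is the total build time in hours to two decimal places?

Layers = ⌈41.9/0.06⌉ = 699.
Scan path per layer = 10200 / 0.11, so 92727.3 mm.
Per-layer scan time = 92727.3 / 3210 = 28.887 s.
Per-layer time = 28.887 + 13.7, so 42.587 s.
Total: 699 × 42.587 s = 29768.313 s → 8.27 hours.

8.27 hours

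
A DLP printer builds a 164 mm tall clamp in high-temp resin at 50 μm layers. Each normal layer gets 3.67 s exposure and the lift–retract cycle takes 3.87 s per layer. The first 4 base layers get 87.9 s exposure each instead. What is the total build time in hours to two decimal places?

Layer count = ceil(164 / 0.05) = 3280.
Base layers = 4 × (87.9 + 3.87) = 367.08 s.
Normal layers = 3276 × (3.67 + 3.87), so 24701.04 s.
Sum: 367.08 + 24701.04 = 25068.12 s → 6.96 hours.

6.96 hours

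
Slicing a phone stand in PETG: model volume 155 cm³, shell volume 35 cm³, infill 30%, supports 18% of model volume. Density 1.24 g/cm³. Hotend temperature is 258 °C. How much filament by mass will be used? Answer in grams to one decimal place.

122.6 g

Interior volume = 155 − 35, so 120 cm³.
Infill deposited: 0.30 × 120 → 36 cm³.
Support = 0.18 × 155, so 27.9 cm³.
Total printed volume = 35 + 36 + 27.9 = 98.9 cm³.
Mass = 98.9 × 1.24 = 122.636 g.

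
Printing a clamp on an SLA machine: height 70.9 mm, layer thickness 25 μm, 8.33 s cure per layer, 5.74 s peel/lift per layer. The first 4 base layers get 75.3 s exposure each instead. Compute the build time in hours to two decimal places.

Layers = ⌈70.9/0.025⌉ = 2836.
Bottom layers = 4 × (75.3 + 5.74), so 324.16 s.
Normal layers = 2832 × (8.33 + 5.74) = 39846.24 s.
Total = 324.16 + 39846.24 = 40170.4 s = 11.16 hours.

11.16 hours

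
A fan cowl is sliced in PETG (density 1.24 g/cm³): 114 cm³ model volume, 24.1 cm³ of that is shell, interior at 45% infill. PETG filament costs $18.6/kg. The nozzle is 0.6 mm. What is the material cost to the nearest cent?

$1.49

Volume inside the shell = 114 − 24.1 = 89.9 cm³.
Infill volume: 0.45 × 89.9 → 40.455 cm³.
Total extruded = 24.1 + 40.455, so 64.555 cm³.
Mass = 64.555 × 1.24 = 80.0482 g.
Cost = 80.0482 g / 1000 × $18.6/kg = $1.49.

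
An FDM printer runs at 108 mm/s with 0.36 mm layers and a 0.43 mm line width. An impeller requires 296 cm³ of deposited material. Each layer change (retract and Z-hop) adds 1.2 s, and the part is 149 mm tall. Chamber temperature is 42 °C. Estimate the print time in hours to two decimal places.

5.06 hours

Bead cross-section: 0.36 × 0.43 → 0.1548 mm².
Toolpath length = 296 cm³ / 0.1548 mm² = 296000 / 0.1548 = 1912144.7 mm.
Extrusion time = 1912144.7 / 108, so 17705 s.
Number of layers: 149 / 0.36 → 414 (rounded up).
Non-print overhead: 414 × 1.2 → 496.8 s.
Total = 17705 + 496.8 = 18201.8 s = 5.06 hours.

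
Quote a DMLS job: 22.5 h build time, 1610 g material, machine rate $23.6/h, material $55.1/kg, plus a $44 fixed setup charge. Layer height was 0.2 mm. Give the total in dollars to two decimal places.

Machine-time cost: 23.6 × 22.5 → $531.00.
Feedstock cost = 55.1 × 1610/1000 = $88.711.
Adding setup: 531.00 + 88.711 + 44 → 663.711 ≈ $663.71.

$663.71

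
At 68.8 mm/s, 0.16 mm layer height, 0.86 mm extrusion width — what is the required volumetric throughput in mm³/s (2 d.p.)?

9.47

Extrusion cross-section = 0.16 × 0.86, so 0.1376 mm².
Volumetric flow = 68.8 × 0.1376 = 9.47 mm³/s.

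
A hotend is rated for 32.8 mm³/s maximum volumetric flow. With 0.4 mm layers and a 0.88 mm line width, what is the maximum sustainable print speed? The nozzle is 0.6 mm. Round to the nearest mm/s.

93 mm/s

Extrusion cross-section = 0.4 × 0.88, so 0.352 mm².
Max speed = 32.8 / 0.352 = 93.18 ≈ 93 mm/s.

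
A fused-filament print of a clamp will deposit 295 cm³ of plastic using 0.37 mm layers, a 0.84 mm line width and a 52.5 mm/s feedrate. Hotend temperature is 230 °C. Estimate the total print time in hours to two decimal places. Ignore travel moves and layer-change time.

5.02 hours

Extrusion cross-section = 0.37 × 0.84 = 0.3108 mm².
Total extruded path = 295000/0.3108 = 949163.4 mm.
Time extruding = 949163.4 / 52.5 = 18079.3 s.
In the requested units: 18079.3 s = 5.02 hours.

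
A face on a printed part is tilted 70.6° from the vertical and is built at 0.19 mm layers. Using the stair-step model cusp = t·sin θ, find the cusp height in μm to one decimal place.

179.2 μm

sin(70.6°) = 0.9432, so cusp = 0.19 × 0.9432 = 0.179208 mm → 179.2 μm.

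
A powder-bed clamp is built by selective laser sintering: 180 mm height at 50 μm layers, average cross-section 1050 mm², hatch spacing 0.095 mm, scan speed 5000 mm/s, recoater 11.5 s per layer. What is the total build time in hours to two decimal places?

13.71 hours

Layer count = ceil(180 / 0.05) = 3600.
Per-layer scan distance: 1050 / 0.095 → 11052.6 mm.
Laser time per layer = 11052.6 / 5000 = 2.2105 s.
Time per layer = 2.2105 + 11.5 = 13.7105 s.
3600 layers × 13.7105 s/layer = 49357.8 s, i.e. 13.71 hours.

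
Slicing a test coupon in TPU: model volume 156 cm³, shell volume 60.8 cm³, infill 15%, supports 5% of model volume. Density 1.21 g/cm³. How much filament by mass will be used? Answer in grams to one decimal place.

Interior volume: 156 − 60.8 → 95.2 cm³.
Infill volume = 0.15 × 95.2 = 14.28 cm³.
Support = 0.05 × 156 = 7.8 cm³.
Deposited volume: 60.8 + 14.28 + 7.8 → 82.88 cm³.
Mass = 82.88 × 1.21, so 100.2848 g.

100.3 g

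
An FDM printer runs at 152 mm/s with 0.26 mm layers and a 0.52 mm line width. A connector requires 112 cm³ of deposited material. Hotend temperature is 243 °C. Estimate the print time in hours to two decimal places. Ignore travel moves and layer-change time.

Line area: 0.26 × 0.52 → 0.1352 mm².
Path length: 112000 mm³ / 0.1352 mm² → 828402.4 mm.
Time extruding = 828402.4 / 152, so 5450 s.
5450 s = 1.51 hours.

1.51 hours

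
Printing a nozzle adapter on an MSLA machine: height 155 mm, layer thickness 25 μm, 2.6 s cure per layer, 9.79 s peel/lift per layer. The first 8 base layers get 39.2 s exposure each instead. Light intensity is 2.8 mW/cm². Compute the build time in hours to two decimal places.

Number of layers: 155 / 0.025 → 6200 (rounded up).
Bottom layers = 8 × (39.2 + 9.79), so 391.92 s.
Regular layers = 6192 × (2.6 + 9.79), so 76718.88 s.
Sum: 391.92 + 76718.88 = 77110.8 s → 21.42 hours.

21.42 hours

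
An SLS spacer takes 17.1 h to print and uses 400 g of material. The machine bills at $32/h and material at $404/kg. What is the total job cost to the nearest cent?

$708.80

Machine-time cost: 32 × 17.1 → $547.20.
Feedstock cost = 404 × 400/1000, so $161.60.
Total = 547.20 + 161.60 = $708.80.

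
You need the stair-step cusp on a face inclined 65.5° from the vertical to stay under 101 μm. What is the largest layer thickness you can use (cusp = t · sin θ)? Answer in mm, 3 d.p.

Layer height = cusp / sin(65.5°) = 0.101 / 0.9100 = 0.111 mm.

0.111 mm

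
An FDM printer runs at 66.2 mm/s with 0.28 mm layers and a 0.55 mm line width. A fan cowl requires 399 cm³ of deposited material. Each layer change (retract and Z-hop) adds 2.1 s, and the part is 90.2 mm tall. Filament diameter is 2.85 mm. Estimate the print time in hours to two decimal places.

11.06 hours

Line area = 0.28 × 0.55, so 0.154 mm².
Total extruded path = 399000/0.154 = 2590909.1 mm.
Print-move time = 2590909.1 / 66.2, so 39137.6 s.
Number of layers: 90.2 / 0.28 → 323 (rounded up).
Layer-change overhead: 323 × 2.1 → 678.3 s.
Altogether 39137.6 + 678.3 = 39815.9 s, i.e. 11.06 hours.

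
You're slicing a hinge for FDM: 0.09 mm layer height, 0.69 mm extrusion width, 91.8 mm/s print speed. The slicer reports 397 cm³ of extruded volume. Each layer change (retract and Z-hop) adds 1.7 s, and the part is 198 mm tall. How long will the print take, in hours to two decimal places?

20.38 hours

Line area: 0.09 × 0.69 → 0.0621 mm².
Path length: 397000 mm³ / 0.0621 mm² → 6392914.7 mm.
Extrusion time = 6392914.7 / 91.8, so 69639.6 s.
Layers = ⌈198/0.09⌉ = 2200.
Layer-change overhead = 2200 × 1.7, so 3740 s.
Altogether 69639.6 + 3740 = 73379.6 s, i.e. 20.38 hours.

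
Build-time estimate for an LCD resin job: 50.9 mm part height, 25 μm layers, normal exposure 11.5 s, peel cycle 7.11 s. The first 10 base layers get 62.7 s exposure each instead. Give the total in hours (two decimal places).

10.67 hours

Layer count = ceil(50.9 / 0.025) = 2036.
Burn-in layers: 10 × (62.7 + 7.11) → 698.1 s.
Regular layers = 2026 × (11.5 + 7.11) = 37703.86 s.
Sum: 698.1 + 37703.86 = 38401.96 s → 10.67 hours.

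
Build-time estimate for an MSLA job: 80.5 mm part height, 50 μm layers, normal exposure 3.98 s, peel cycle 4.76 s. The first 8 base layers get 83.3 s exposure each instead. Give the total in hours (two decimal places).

4.08 hours

Layers = ⌈80.5/0.05⌉ = 1610.
Base layers = 8 × (83.3 + 4.76), so 704.48 s.
Remaining layers = 1602 × (3.98 + 4.76) = 14001.48 s.
Sum: 704.48 + 14001.48 = 14705.96 s → 4.08 hours.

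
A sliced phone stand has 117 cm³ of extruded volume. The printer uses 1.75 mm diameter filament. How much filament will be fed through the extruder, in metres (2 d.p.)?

A = π r² = π × 0.875² = 2.4053 mm².
Length = 117 cm³ / 2.4053 mm² = 117000 / 2.4053 = 48642.58 mm = 48.64 m.

48.64 m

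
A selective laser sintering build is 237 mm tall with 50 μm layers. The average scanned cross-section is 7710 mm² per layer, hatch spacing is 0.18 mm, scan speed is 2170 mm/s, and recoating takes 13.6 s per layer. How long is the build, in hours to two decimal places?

Layer count = ceil(237 / 0.05) = 4740.
Hatch length per layer = 7710 / 0.18 = 42833.3 mm.
Scan time per layer: 42833.3 / 2170 → 19.7388 s.
Per-layer time: 19.7388 + 13.6 → 33.3388 s.
4740 layers × 33.3388 s/layer = 158025.912 s, i.e. 43.90 hours.

43.90 hours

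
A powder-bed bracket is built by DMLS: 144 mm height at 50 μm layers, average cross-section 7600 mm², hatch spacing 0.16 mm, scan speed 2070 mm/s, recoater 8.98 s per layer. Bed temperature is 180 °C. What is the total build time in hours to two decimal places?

25.54 hours

Number of layers: 144 / 0.05 → 2880 (rounded up).
Per-layer scan distance: 7600 / 0.16 → 47500 mm.
Scan time per layer = 47500 / 2070, so 22.9469 s.
Layer cycle = 22.9469 + 8.98, so 31.9269 s.
2880 layers × 31.9269 s/layer = 91949.472 s, i.e. 25.54 hours.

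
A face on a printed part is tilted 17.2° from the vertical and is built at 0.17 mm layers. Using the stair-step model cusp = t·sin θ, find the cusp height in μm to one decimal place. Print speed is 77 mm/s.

Cusp = layer height × sin(17.2°) = 0.17 × 0.2957 = 0.050269 mm = 50.3 μm.

50.3 μm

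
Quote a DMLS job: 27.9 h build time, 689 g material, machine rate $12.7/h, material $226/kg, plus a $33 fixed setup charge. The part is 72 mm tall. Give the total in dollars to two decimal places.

$543.04

Machine-time cost: 12.7 × 27.9 → $354.33.
Feedstock cost = 226 × 689/1000, so $155.714.
Total = 354.33 + 155.714 + 33 = 543.044 ≈ $543.04.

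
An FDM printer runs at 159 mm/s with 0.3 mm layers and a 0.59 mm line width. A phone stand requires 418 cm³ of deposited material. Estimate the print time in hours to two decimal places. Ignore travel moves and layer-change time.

Bead cross-section = 0.3 × 0.59 = 0.177 mm².
Toolpath length = 418 cm³ / 0.177 mm² = 418000 / 0.177 = 2361581.9 mm.
Time extruding = 2361581.9 / 159 = 14852.7 s.
In the requested units: 14852.7 s = 4.13 hours.

4.13 hours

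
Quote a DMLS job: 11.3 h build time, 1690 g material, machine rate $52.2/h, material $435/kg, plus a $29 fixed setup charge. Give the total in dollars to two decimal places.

Machine cost = 52.2 × 11.3, so $589.86.
Material cost = 435 × 1690/1000, so $735.15.
Total = 589.86 + 735.15 + 29 = $1354.01.

$1354.01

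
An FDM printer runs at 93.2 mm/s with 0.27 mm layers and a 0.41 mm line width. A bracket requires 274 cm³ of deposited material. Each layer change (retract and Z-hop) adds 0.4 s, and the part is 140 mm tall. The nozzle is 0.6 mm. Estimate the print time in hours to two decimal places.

Extrusion cross-section = 0.27 × 0.41 = 0.1107 mm².
Path length: 274000 mm³ / 0.1107 mm² → 2475158.1 mm.
Time extruding = 2475158.1 / 93.2 = 26557.5 s.
Number of layers: 140 / 0.27 → 519 (rounded up).
Layer-change overhead = 519 × 0.4 = 207.6 s.
Total = 26557.5 + 207.6 = 26765.1 s = 7.43 hours.

7.43 hours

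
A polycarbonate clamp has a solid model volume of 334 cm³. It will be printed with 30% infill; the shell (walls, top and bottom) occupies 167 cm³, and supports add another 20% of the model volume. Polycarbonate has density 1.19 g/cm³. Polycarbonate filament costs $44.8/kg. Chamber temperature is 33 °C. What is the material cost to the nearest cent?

Volume inside the shell = 334 − 167, so 167 cm³.
Infill volume = 0.30 × 167, so 50.1 cm³.
Support: 0.20 × 334 → 66.8 cm³.
Deposited volume = 167 + 50.1 + 66.8 = 283.9 cm³.
Mass: 283.9 × 1.19 → 337.841 g.
At $44.8/kg: 337.841/1000 × 44.8 = $15.14.

$15.14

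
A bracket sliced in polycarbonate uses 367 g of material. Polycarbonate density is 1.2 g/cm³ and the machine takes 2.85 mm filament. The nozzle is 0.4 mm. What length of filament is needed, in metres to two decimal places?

Volume = 367 g / 1.2 g·cm⁻³ = 305.8333 cm³ = 305833.3 mm³.
Cross-section of 2.85 mm filament: π·(2.85/2)² = 6.3794 mm².
L = V/A = 305833.3/6.3794 = 47940.76 mm → 47.94 m.

47.94 m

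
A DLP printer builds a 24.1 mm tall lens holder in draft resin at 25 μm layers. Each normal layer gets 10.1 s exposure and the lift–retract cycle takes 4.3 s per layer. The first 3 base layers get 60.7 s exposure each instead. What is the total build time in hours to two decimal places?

Layer count = ceil(24.1 / 0.025) = 964.
Bottom layers = 3 × (60.7 + 4.3) = 195 s.
Regular layers = 961 × (10.1 + 4.3) = 13838.4 s.
Sum: 195 + 13838.4 = 14033.4 s → 3.90 hours.

3.90 hours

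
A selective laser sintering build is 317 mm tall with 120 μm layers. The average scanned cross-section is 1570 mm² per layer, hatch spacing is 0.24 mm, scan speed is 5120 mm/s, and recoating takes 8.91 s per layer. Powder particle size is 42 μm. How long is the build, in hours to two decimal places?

Layer count = ceil(317 / 0.12) = 2642.
Scan path per layer = 1570 / 0.24 = 6541.7 mm.
Scan time per layer = 6541.7 / 5120, so 1.2777 s.
Per-layer time = 1.2777 + 8.91, so 10.1877 s.
Build time = 2642 × 10.1877 = 26915.9034 s = 7.48 hours.

7.48 hours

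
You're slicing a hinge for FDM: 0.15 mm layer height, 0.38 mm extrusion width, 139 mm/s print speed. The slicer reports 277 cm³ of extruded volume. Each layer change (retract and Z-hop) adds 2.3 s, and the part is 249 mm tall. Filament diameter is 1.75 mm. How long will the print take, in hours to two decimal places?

Bead cross-section: 0.15 × 0.38 → 0.057 mm².
Total extruded path = 277000/0.057 = 4859649.1 mm.
Time extruding = 4859649.1 / 139, so 34961.5 s.
Layer count = ceil(249 / 0.15) = 1660.
Layer-change overhead = 1660 × 2.3, so 3818 s.
Altogether 34961.5 + 3818 = 38779.5 s, i.e. 10.77 hours.

10.77 hours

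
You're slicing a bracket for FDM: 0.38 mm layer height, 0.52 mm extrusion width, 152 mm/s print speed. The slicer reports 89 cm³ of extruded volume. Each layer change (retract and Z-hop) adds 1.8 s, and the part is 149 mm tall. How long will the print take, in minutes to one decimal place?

61.2 minutes

Extrusion cross-section = 0.38 × 0.52 = 0.1976 mm².
Toolpath length = 89 cm³ / 0.1976 mm² = 89000 / 0.1976 = 450404.9 mm.
Print-move time: 450404.9 / 152 → 2963.2 s.
Layers = ⌈149/0.38⌉ = 393.
Non-print overhead = 393 × 1.8, so 707.4 s.
Altogether 2963.2 + 707.4 = 3670.6 s, i.e. 61.2 minutes.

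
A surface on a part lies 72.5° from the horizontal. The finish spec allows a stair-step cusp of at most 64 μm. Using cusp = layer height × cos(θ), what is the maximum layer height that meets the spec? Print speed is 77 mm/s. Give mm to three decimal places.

0.213 mm

t = h_c / cos θ = 0.064 / 0.3007 = 0.213 mm.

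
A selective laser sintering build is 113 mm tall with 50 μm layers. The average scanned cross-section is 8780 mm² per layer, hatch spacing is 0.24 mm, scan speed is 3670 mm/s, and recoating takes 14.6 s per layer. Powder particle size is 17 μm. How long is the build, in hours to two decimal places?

Number of layers: 113 / 0.05 → 2260 (rounded up).
Hatch length per layer = 8780 / 0.24 = 36583.3 mm.
Scan time per layer: 36583.3 / 3670 → 9.9682 s.
Per-layer time = 9.9682 + 14.6, so 24.5682 s.
Total: 2260 × 24.5682 s = 55524.132 s → 15.42 hours.

15.42 hours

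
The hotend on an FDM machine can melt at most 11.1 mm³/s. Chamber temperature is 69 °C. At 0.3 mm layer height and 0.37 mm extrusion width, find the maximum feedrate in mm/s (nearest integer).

100 mm/s

Bead cross-section: 0.3 × 0.37 → 0.111 mm².
Max speed = 11.1 / 0.111 = 100.00 ≈ 100 mm/s.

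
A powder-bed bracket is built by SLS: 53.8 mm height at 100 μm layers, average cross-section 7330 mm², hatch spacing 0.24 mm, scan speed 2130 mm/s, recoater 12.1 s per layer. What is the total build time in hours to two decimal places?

Layers = ⌈53.8/0.1⌉ = 538.
Scan path per layer = 7330 / 0.24 = 30541.7 mm.
Scan time per layer: 30541.7 / 2130 → 14.3388 s.
Per-layer time = 14.3388 + 12.1 = 26.4388 s.
538 layers × 26.4388 s/layer = 14224.0744 s, i.e. 3.95 hours.

3.95 hours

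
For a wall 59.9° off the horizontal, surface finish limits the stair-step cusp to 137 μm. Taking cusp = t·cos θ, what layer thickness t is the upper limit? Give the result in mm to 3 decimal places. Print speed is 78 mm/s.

0.273 mm

cos(59.9°) = 0.5015; t_max = 0.137/0.5015 = 0.273 mm.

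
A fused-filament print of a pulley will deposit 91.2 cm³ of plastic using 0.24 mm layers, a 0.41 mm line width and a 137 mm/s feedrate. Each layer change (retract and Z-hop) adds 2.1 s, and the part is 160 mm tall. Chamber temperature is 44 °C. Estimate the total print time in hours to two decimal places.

Line area = 0.24 × 0.41, so 0.0984 mm².
Total extruded path = 91200/0.0984 = 926829.3 mm.
Time extruding: 926829.3 / 137 → 6765.2 s.
Layers = ⌈160/0.24⌉ = 667.
Z-hop total = 667 × 2.1 = 1400.7 s.
Altogether 6765.2 + 1400.7 = 8165.9 s, i.e. 2.27 hours.

2.27 hours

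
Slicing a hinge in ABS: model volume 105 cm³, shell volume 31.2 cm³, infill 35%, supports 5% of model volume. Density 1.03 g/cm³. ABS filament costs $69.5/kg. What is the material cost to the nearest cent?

Infill region = 105 − 31.2, so 73.8 cm³.
Infill deposited = 0.35 × 73.8 = 25.83 cm³.
Support = 0.05 × 105 = 5.25 cm³.
Total printed volume = 31.2 + 25.83 + 5.25, so 62.28 cm³.
Mass: 62.28 × 1.03 → 64.1484 g.
At $69.5/kg: 64.1484/1000 × 69.5 = $4.46.

$4.46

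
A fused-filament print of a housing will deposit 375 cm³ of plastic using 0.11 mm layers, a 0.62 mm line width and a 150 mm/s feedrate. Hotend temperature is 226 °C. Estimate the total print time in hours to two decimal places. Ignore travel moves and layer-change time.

Line area = 0.11 × 0.62, so 0.0682 mm².
Path length: 375000 mm³ / 0.0682 mm² → 5498533.7 mm.
Print-move time = 5498533.7 / 150, so 36656.9 s.
In the requested units: 36656.9 s = 10.18 hours.

10.18 hours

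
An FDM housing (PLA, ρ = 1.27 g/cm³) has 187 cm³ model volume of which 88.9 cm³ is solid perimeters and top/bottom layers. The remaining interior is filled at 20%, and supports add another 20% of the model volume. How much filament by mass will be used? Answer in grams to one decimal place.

185.3 g

Interior volume = 187 − 88.9 = 98.1 cm³.
Infill deposited = 0.20 × 98.1, so 19.62 cm³.
Support = 0.20 × 187 = 37.4 cm³.
Total extruded = 88.9 + 19.62 + 37.4, so 145.92 cm³.
Mass = 145.92 × 1.27, so 185.3184 g.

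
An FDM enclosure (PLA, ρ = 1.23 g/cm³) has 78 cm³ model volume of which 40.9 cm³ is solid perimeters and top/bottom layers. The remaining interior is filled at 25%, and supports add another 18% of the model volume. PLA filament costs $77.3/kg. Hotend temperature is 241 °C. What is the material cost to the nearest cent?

Volume inside the shell = 78 − 40.9, so 37.1 cm³.
Infill deposited: 0.25 × 37.1 → 9.275 cm³.
Support = 0.18 × 78, so 14.04 cm³.
Total printed volume = 40.9 + 9.275 + 14.04, so 64.215 cm³.
Mass = 64.215 × 1.23 = 78.98445 g.
Cost = 78.98445 g / 1000 × $77.3/kg = $6.11.

$6.11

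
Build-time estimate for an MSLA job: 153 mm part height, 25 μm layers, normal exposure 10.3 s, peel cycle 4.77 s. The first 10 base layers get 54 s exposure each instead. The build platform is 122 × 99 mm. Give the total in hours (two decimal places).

Layer count = ceil(153 / 0.025) = 6120.
Base layers = 10 × (54 + 4.77), so 587.7 s.
Normal layers = 6110 × (10.3 + 4.77) = 92077.7 s.
Sum: 587.7 + 92077.7 = 92665.4 s → 25.74 hours.

25.74 hours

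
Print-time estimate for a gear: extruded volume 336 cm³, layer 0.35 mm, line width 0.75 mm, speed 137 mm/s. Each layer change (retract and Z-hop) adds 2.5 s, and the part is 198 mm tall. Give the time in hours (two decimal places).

2.99 hours

Line area: 0.35 × 0.75 → 0.2625 mm².
Total extruded path = 336000/0.2625 = 1280000 mm.
Print-move time: 1280000 / 137 → 9343.1 s.
Number of layers: 198 / 0.35 → 566 (rounded up).
Z-hop total: 566 × 2.5 → 1415 s.
Total = 9343.1 + 1415 = 10758.1 s = 2.99 hours.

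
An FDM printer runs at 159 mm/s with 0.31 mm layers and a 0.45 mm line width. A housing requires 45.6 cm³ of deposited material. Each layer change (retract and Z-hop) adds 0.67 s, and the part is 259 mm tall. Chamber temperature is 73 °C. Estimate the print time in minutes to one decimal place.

Bead cross-section: 0.31 × 0.45 → 0.1395 mm².
Toolpath length = 45.6 cm³ / 0.1395 mm² = 45600 / 0.1395 = 326881.7 mm.
Time extruding = 326881.7 / 159 = 2055.9 s.
Layers = ⌈259/0.31⌉ = 836.
Layer-change overhead: 836 × 0.67 → 560.12 s.
Altogether 2055.9 + 560.12 = 2616.02 s, i.e. 43.6 minutes.

43.6 minutes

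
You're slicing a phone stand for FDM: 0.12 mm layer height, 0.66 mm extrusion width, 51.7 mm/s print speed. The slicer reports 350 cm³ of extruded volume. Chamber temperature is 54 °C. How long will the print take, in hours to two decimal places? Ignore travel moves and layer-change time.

23.74 hours

Extrusion cross-section = 0.12 × 0.66 = 0.0792 mm².
Toolpath length = 350 cm³ / 0.0792 mm² = 350000 / 0.0792 = 4419191.9 mm.
Print-move time = 4419191.9 / 51.7 = 85477.6 s.
85477.6 s = 23.74 hours.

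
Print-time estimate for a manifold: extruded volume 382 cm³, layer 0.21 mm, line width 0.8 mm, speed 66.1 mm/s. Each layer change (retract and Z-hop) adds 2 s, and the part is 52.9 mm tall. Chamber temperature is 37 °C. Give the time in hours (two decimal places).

Bead cross-section = 0.21 × 0.8, so 0.168 mm².
Total extruded path = 382000/0.168 = 2273809.5 mm.
Print-move time = 2273809.5 / 66.1 = 34399.5 s.
Layers = ⌈52.9/0.21⌉ = 252.
Layer-change overhead = 252 × 2 = 504 s.
Altogether 34399.5 + 504 = 34903.5 s, i.e. 9.70 hours.

9.70 hours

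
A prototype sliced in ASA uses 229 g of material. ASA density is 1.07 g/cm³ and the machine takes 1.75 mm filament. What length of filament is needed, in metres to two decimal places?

88.98 m

Extruded volume: 229/1.07 = 214.0187 cm³ (214018.7 mm³).
Filament cross-section = π × (1.75/2)² = 2.4053 mm².
L = V/A = 214018.7/2.4053 = 88977.97 mm → 88.98 m.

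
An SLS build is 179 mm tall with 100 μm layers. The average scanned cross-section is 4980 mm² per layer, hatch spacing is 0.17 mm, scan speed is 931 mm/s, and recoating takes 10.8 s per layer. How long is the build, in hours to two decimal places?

21.02 hours

Layers = ⌈179/0.1⌉ = 1790.
Scan path per layer = 4980 / 0.17 = 29294.1 mm.
Scan time per layer = 29294.1 / 931, so 31.4652 s.
Time per layer = 31.4652 + 10.8, so 42.2652 s.
Build time = 1790 × 42.2652 = 75654.708 s = 21.02 hours.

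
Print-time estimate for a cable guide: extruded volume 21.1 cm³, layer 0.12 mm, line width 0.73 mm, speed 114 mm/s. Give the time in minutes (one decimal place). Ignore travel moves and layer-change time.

35.2 minutes

Bead cross-section: 0.12 × 0.73 → 0.0876 mm².
Total extruded path = 21100/0.0876 = 240867.6 mm.
Extrusion time = 240867.6 / 114, so 2112.9 s.
In the requested units: 2112.9 s = 35.2 minutes.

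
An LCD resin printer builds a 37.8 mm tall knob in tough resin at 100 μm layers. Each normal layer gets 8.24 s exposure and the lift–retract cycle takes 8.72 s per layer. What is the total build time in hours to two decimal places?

Layer count = ceil(37.8 / 0.1) = 378.
Each layer takes: 8.24 + 8.72 → 16.96 s.
Total = 378 × 16.96 = 6410.88 s = 1.78 hours.

1.78 hours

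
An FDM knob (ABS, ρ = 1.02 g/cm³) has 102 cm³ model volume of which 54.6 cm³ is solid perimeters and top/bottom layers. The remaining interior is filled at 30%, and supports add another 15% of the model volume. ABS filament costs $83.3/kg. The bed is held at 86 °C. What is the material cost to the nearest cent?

Volume inside the shell = 102 − 54.6 = 47.4 cm³.
Deposited infill = 0.30 × 47.4 = 14.22 cm³.
Support = 0.15 × 102 = 15.3 cm³.
Deposited volume = 54.6 + 14.22 + 15.3, so 84.12 cm³.
Mass: 84.12 × 1.02 → 85.8024 g.
At $83.3/kg: 85.8024/1000 × 83.3 = $7.15.

$7.15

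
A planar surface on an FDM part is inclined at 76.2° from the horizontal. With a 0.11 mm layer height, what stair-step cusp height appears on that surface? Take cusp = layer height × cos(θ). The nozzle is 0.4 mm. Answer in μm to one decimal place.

26.2 μm

Cusp = layer height × cos(76.2°) = 0.11 × 0.2385 = 0.026235 mm = 26.2 μm.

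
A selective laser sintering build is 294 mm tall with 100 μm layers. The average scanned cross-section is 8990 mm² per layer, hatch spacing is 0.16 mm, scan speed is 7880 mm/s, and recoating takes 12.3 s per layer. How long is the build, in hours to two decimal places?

Layers = ⌈294/0.1⌉ = 2940.
Scan path per layer = 8990 / 0.16 = 56187.5 mm.
Scan time per layer: 56187.5 / 7880 → 7.1304 s.
Layer cycle = 7.1304 + 12.3 = 19.4304 s.
Total: 2940 × 19.4304 s = 57125.376 s → 15.87 hours.

15.87 hours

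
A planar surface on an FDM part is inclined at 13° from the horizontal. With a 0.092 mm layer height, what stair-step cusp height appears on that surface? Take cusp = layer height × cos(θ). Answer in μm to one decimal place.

89.6 μm

cos(13°) = 0.9744, so cusp = 0.092 × 0.9744 = 0.089645 mm → 89.6 μm.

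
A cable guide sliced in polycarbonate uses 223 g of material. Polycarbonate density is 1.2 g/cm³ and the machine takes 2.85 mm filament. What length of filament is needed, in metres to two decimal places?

Volume = 223 g / 1.2 g·cm⁻³ = 185.8333 cm³ = 185833.3 mm³.
Filament cross-section = π × (2.85/2)² = 6.3794 mm².
L = V/A = 185833.3/6.3794 = 29130.22 mm → 29.13 m.

29.13 m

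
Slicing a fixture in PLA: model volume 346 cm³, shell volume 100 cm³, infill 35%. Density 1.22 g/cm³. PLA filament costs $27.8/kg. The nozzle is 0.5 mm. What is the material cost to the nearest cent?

$6.31

Infill region = 346 − 100, so 246 cm³.
Infill volume: 0.35 × 246 → 86.1 cm³.
Total extruded = 100 + 86.1 = 186.1 cm³.
Mass: 186.1 × 1.22 → 227.042 g.
Cost = 227.042 g / 1000 × $27.8/kg = $6.31.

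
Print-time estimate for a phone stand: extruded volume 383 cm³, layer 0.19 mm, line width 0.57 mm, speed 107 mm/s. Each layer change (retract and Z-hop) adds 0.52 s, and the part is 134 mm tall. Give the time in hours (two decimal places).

Bead cross-section = 0.19 × 0.57 = 0.1083 mm².
Total extruded path = 383000/0.1083 = 3536472.8 mm.
Time extruding: 3536472.8 / 107 → 33051.1 s.
Layer count = ceil(134 / 0.19) = 706.
Layer-change overhead = 706 × 0.52 = 367.12 s.
Total = 33051.1 + 367.12 = 33418.22 s = 9.28 hours.

9.28 hours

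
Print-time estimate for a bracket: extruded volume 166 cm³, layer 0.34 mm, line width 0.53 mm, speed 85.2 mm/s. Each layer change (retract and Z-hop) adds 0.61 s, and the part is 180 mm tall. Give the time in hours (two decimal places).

Line area: 0.34 × 0.53 → 0.1802 mm².
Total extruded path = 166000/0.1802 = 921198.7 mm.
Print-move time = 921198.7 / 85.2 = 10812.2 s.
Number of layers: 180 / 0.34 → 530 (rounded up).
Non-print overhead = 530 × 0.61, so 323.3 s.
Total = 10812.2 + 323.3 = 11135.5 s = 3.09 hours.

3.09 hours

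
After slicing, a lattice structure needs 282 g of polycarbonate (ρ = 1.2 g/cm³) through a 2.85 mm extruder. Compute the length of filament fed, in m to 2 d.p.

36.84 m

Extruded volume: 282/1.2 = 235 cm³ (235000 mm³).
Cross-section of 2.85 mm filament: π·(2.85/2)² = 6.3794 mm².
Length = 235000 / 6.3794 = 36837.32 mm = 36.84 m.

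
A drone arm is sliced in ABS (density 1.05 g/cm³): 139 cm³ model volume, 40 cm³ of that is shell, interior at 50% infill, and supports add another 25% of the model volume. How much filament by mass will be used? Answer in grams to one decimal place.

Volume inside the shell = 139 − 40 = 99 cm³.
Infill deposited: 0.50 × 99 → 49.5 cm³.
Support: 0.25 × 139 → 34.75 cm³.
Total printed volume = 40 + 49.5 + 34.75, so 124.25 cm³.
Mass: 124.25 × 1.05 → 130.4625 g.

130.5 g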